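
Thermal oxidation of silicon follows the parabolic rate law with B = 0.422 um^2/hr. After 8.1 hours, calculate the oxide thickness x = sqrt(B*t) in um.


Step 1: Compute B*t = 0.422 * 8.1 = 3.4182
Step 2: x = sqrt(3.4182)
x = 1.849 um


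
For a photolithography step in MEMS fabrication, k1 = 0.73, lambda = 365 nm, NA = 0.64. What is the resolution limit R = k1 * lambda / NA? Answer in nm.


Step 1: Identify values: k1 = 0.73, lambda = 365 nm, NA = 0.64
Step 2: R = k1 * lambda / NA
R = 0.73 * 365 / 0.64
R = 416.3 nm


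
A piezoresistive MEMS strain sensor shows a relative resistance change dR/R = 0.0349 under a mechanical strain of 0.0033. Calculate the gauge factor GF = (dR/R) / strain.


Step 1: Identify values.
dR/R = 0.0349, strain = 0.0033
Step 2: GF = (dR/R) / strain = 0.0349 / 0.0033
GF = 10.6


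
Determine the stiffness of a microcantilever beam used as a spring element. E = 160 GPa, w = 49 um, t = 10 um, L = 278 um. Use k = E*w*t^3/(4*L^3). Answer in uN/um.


Step 1: Convert E to consistent units (1 GPa = 1000 uN/um^2).
E = 160 GPa = 160000 uN/um^2
Step 2: Compute t^3 = 10^3 = 1000
Step 3: Compute L^3 = 278^3 = 21484952
Step 4: k = 160000 * 49 * 1000 / (4 * 21484952)
k = 91.2266 uN/um


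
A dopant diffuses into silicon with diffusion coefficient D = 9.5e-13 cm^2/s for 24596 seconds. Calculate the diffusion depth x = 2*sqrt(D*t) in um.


Step 1: Compute D*t = 9.5e-13 * 24596 = 2.33662e-08 cm^2
Step 2: sqrt(D*t) = 1.5286e-04 cm
Step 3: x = 2 * 1.5286e-04 cm = 3.0572e-04 cm
Step 4: Convert to um (1 cm = 1e4 um): x = 3.057 um


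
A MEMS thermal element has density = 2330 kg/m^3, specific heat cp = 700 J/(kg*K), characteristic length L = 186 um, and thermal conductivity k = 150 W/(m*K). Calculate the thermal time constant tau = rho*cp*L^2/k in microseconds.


Step 1: Convert L to m: L = 186e-6 m
Step 2: L^2 = (186e-6)^2 = 3.4596e-08 m^2
Step 3: tau = 2330 * 700 * 3.4596e-08 / 150 = 3.7617384e-04 s
Step 4: Convert to microseconds (multiply by 1e6).
tau = 376.174 us


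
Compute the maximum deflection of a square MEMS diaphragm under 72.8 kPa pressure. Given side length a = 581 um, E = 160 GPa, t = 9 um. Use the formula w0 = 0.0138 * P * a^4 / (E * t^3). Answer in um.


Step 1: Convert pressure to compatible units (E is in GPa, so P in GPa).
P = 72.8 kPa = 72.8e-6 GPa
Step 2: Compute numerator: 0.0138 * P * a^4.
a^4 = 581^4 = 113947428721
numerator = 0.0138 * 72.8e-6 * 113947428721 = 1.14476e+05
Step 3: Compute denominator: E * t^3 = 160 * 9^3 = 116640
Step 4: w0 = numerator / denominator = 1.14476e+05 / 116640 = 0.9814 um


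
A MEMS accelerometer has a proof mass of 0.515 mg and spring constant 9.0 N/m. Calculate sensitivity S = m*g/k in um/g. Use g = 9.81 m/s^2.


Step 1: Convert mass: m = 0.515 mg = 5.15e-07 kg
Step 2: S = m * g / k = 5.15e-07 * 9.81 / 9.0
Step 3: S = 5.61e-07 m/g
Step 4: Convert to um/g: S = 0.561 um/g


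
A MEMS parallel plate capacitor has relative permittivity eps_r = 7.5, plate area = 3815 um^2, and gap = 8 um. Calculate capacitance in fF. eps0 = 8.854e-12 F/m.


Step 1: Convert area to m^2: A = 3815e-12 m^2
Step 2: Convert gap to m: d = 8e-6 m
Step 3: C = eps0 * eps_r * A / d
C = 8.854e-12 * 7.5 * 3815e-12 / 8e-6
Step 4: Convert to fF (multiply by 1e15).
C = 31.67 fF


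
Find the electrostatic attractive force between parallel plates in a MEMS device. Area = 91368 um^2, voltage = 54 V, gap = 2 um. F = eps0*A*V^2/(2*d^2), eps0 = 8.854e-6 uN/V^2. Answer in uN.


Step 1: Identify parameters.
eps0 = 8.854e-6 uN/V^2, A = 91368 um^2, V = 54 V, d = 2 um
Step 2: Compute V^2 = 54^2 = 2916
Step 3: Compute d^2 = 2^2 = 4
Step 4: F = 0.5 * 8.854e-6 * 91368 * 2916 / 4
F = 294.87 uN


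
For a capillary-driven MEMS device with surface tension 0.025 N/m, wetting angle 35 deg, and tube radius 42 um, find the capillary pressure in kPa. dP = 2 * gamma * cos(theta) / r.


Step 1: cos(35 deg) = 0.8192
Step 2: Convert r to m: r = 42e-6 m
Step 3: dP = 2 * 0.025 * 0.8192 / 42e-6 = 975.2 Pa
Step 4: Convert Pa to kPa (divide by 1000).
dP = 0.98 kPa


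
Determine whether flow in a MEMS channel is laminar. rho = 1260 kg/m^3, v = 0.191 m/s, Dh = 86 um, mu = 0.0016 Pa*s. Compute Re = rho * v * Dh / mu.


Step 1: Convert Dh to meters: Dh = 86e-6 m
Step 2: Re = rho * v * Dh / mu
Re = 1260 * 0.191 * 86e-6 / 0.0016
Re = 12.935
Since Re = 12.935 is below ~2300, the flow is laminar.


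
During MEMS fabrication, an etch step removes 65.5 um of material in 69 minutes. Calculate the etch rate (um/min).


Step 1: Etch rate = depth / time
Step 2: rate = 65.5 / 69
rate = 0.949 um/min


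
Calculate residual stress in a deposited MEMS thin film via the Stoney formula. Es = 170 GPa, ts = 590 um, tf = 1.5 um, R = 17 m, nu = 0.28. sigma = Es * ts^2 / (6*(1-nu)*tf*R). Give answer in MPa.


Step 1: Compute numerator: Es * ts^2 = 170 * 590^2 = 59177000 (GPa*um^2)
Step 2: Compute denominator (R in um): 6*(1-nu)*tf*R = 6*0.72*1.5*17e6 = 110160000.0 (um^2)
Step 3: sigma (GPa) = 59177000 / 110160000.0 = 5.37191e-01 GPa
Step 4: Convert to MPa (x1000): sigma = 537.2 MPa


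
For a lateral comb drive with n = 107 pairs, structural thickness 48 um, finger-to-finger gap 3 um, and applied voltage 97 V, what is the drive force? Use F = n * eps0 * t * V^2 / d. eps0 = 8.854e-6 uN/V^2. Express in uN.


Step 1: Parameters: n=107, eps0=8.854e-6 uN/V^2, t=48 um, V=97 V, d=3 um
Step 2: V^2 = 9409
Step 3: F = 107 * 8.854e-6 * 48 * 9409 / 3
F = 142.622 uN


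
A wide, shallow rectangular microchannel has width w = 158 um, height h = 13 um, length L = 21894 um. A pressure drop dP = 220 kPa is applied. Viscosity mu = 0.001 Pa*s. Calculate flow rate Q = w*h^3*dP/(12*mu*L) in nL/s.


Step 1: Convert all dimensions to SI (meters).
w = 158e-6 m, h = 13e-6 m, L = 21894e-6 m, dP = 220e3 Pa
Step 2: Q = w * h^3 * dP / (12 * mu * L)
Q = 158e-6 * (13e-6)^3 * 220e3 / (12 * 0.001 * 21894e-6) = 2.9067218e-10 m^3/s
Step 3: Convert Q from m^3/s to nL/s (1 m^3 = 1e12 nL, so multiply by 1e12).
Q = 290.672 nL/s


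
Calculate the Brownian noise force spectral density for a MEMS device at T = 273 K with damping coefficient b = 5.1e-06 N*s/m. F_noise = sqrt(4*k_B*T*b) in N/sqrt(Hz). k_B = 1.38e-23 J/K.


Step 1: Compute 4 * k_B * T * b
= 4 * 1.38e-23 * 273 * 5.1e-06
= 7.6855e-26 N^2/Hz
Step 2: F_noise = sqrt(7.6855e-26)
F_noise = 2.77e-13 N/sqrt(Hz)


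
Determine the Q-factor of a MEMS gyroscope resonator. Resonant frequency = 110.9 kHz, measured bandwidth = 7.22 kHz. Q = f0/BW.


Step 1: Q = f0 / bandwidth
Step 2: Q = 110.9 / 7.22
Q = 15.4


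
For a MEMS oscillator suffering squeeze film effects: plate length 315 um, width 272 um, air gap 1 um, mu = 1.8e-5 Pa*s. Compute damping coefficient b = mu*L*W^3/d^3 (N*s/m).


Step 1: Convert to SI.
L = 315e-6 m, W = 272e-6 m, d = 1e-6 m
Step 2: W^3 = (272e-6)^3 = 2.01e-11 m^3
Step 3: d^3 = (1e-6)^3 = 1.00e-18 m^3
Step 4: b = 1.8e-5 * 315e-6 * 2.01e-11 / 1.00e-18
b = 1.14e-01 N*s/m


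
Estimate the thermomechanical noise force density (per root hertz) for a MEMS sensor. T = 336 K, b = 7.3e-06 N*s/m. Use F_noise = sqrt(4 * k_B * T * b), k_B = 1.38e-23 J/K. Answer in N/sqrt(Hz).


Step 1: Compute 4 * k_B * T * b
= 4 * 1.38e-23 * 336 * 7.3e-06
= 1.3539e-25 N^2/Hz
Step 2: F_noise = sqrt(1.3539e-25)
F_noise = 3.68e-13 N/sqrt(Hz)


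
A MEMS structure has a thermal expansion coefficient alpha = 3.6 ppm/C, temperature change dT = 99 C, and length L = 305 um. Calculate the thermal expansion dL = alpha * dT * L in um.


Step 1: Convert CTE: alpha = 3.6 ppm/C = 3.6e-6 /C
Step 2: dL = 3.6e-6 * 99 * 305
dL = 0.1087 um


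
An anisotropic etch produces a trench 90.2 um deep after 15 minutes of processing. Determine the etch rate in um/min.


Step 1: Etch rate = depth / time
Step 2: rate = 90.2 / 15
rate = 6.013 um/min


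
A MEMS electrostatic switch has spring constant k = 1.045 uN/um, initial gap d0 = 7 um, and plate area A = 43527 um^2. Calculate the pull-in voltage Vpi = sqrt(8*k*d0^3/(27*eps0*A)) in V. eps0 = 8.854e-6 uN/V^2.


Step 1: Compute numerator: 8 * k * d0^3 = 8 * 1.045 * 7^3 = 2867.48
Step 2: Compute denominator: 27 * eps0 * A = 27 * 8.854e-6 * 43527 = 10.405478
Step 3: Vpi = sqrt(2867.48 / 10.405478)
Vpi = 16.6 V


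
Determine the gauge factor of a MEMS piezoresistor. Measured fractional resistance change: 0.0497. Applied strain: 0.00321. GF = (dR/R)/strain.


Step 1: Identify values.
dR/R = 0.0497, strain = 0.00321
Step 2: GF = (dR/R) / strain = 0.0497 / 0.00321
GF = 15.5


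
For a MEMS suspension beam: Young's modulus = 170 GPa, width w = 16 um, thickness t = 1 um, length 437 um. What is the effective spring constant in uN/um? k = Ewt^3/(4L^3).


Step 1: Convert E to consistent units (1 GPa = 1000 uN/um^2).
E = 170 GPa = 170000 uN/um^2
Step 2: Compute t^3 = 1^3 = 1
Step 3: Compute L^3 = 437^3 = 83453453
Step 4: k = 170000 * 16 * 1 / (4 * 83453453)
k = 0.0081 uN/um


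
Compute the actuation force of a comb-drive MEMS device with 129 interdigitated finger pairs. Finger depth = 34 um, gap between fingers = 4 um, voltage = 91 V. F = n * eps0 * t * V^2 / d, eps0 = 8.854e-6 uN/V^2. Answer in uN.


Step 1: Parameters: n=129, eps0=8.854e-6 uN/V^2, t=34 um, V=91 V, d=4 um
Step 2: V^2 = 8281
Step 3: F = 129 * 8.854e-6 * 34 * 8281 / 4
F = 80.395 uN


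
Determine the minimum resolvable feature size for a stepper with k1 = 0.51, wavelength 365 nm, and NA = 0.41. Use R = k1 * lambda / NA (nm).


Step 1: Identify values: k1 = 0.51, lambda = 365 nm, NA = 0.41
Step 2: R = k1 * lambda / NA
R = 0.51 * 365 / 0.41
R = 454.0 nm


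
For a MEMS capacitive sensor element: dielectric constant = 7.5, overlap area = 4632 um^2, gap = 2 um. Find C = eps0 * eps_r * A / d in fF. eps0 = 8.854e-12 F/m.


Step 1: Convert area to m^2: A = 4632e-12 m^2
Step 2: Convert gap to m: d = 2e-6 m
Step 3: C = eps0 * eps_r * A / d
C = 8.854e-12 * 7.5 * 4632e-12 / 2e-6
Step 4: Convert to fF (multiply by 1e15).
C = 153.79 fF


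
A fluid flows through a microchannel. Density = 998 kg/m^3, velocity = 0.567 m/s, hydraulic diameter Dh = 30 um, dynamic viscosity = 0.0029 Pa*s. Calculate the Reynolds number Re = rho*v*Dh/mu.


Step 1: Convert Dh to meters: Dh = 30e-6 m
Step 2: Re = rho * v * Dh / mu
Re = 998 * 0.567 * 30e-6 / 0.0029
Re = 5.854


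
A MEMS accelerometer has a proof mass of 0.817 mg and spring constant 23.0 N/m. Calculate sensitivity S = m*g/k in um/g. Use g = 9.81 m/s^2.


Step 1: Convert mass: m = 0.817 mg = 8.17e-07 kg
Step 2: S = m * g / k = 8.17e-07 * 9.81 / 23.0
Step 3: S = 3.48e-07 m/g
Step 4: Convert to um/g: S = 0.348 um/g


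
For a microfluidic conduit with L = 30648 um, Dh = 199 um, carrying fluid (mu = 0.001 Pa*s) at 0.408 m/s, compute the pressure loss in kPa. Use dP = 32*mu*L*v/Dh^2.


Step 1: Convert to SI: L = 30648e-6 m, Dh = 199e-6 m
Step 2: dP = 32 * 0.001 * 30648e-6 * 0.408 / (199e-6)^2
Step 3: dP = 10104.30 Pa
Step 4: Convert to kPa: dP = 10.1 kPa


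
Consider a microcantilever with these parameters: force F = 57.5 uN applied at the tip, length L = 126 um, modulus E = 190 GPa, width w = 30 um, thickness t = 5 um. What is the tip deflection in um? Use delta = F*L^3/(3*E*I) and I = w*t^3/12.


Step 1: Calculate the second moment of area.
I = w * t^3 / 12 = 30 * 5^3 / 12 = 312.5 um^4
Step 2: Convert E to consistent units (1 GPa = 1000 uN/um^2).
E = 190 GPa = 190000 uN/um^2
Step 3: Calculate tip deflection.
delta = F * L^3 / (3 * E * I)
delta = 57.5 * 126^3 / (3 * 190000 * 312.5)
delta = 0.6457 um


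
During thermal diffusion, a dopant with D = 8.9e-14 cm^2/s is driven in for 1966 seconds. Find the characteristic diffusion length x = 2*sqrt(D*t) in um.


Step 1: Compute D*t = 8.9e-14 * 1966 = 1.74974e-10 cm^2
Step 2: sqrt(D*t) = 1.3228e-05 cm
Step 3: x = 2 * 1.3228e-05 cm = 2.6456e-05 cm
Step 4: Convert to um (1 cm = 1e4 um): x = 0.265 um


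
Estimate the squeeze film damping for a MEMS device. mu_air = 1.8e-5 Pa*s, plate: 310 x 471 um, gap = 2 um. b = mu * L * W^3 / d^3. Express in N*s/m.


Step 1: Convert to SI.
L = 310e-6 m, W = 471e-6 m, d = 2e-6 m
Step 2: W^3 = (471e-6)^3 = 1.04e-10 m^3
Step 3: d^3 = (2e-6)^3 = 8.00e-18 m^3
Step 4: b = 1.8e-5 * 310e-6 * 1.04e-10 / 8.00e-18
b = 7.29e-02 N*s/m


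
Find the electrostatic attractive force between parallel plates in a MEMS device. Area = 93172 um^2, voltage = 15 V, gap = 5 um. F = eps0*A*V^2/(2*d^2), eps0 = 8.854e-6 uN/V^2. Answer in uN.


Step 1: Identify parameters.
eps0 = 8.854e-6 uN/V^2, A = 93172 um^2, V = 15 V, d = 5 um
Step 2: Compute V^2 = 15^2 = 225
Step 3: Compute d^2 = 5^2 = 25
Step 4: F = 0.5 * 8.854e-6 * 93172 * 225 / 25
F = 3.712 uN


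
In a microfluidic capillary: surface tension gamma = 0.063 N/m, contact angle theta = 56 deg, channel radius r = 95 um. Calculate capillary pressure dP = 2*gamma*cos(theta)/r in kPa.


Step 1: cos(56 deg) = 0.5592
Step 2: Convert r to m: r = 95e-6 m
Step 3: dP = 2 * 0.063 * 0.5592 / 95e-6 = 741.7 Pa
Step 4: Convert Pa to kPa (divide by 1000).
dP = 0.74 kPa


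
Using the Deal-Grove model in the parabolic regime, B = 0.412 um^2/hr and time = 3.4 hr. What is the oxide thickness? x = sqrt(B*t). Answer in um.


Step 1: Compute B*t = 0.412 * 3.4 = 1.4008
Step 2: x = sqrt(1.4008)
x = 1.184 um


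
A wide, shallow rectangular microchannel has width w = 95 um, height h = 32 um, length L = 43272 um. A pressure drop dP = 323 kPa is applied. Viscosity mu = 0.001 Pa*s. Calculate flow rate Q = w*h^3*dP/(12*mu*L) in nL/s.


Step 1: Convert all dimensions to SI (meters).
w = 95e-6 m, h = 32e-6 m, L = 43272e-6 m, dP = 323e3 Pa
Step 2: Q = w * h^3 * dP / (12 * mu * L)
Q = 95e-6 * (32e-6)^3 * 323e3 / (12 * 0.001 * 43272e-6) = 1.93636778e-09 m^3/s
Step 3: Convert Q from m^3/s to nL/s (1 m^3 = 1e12 nL, so multiply by 1e12).
Q = 1936.368 nL/s


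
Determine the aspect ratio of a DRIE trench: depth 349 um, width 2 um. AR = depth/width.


Step 1: AR = depth / width
Step 2: AR = 349 / 2
AR = 174.5


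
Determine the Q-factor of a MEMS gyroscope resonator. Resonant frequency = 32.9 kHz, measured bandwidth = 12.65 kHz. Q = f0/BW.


Step 1: Q = f0 / bandwidth
Step 2: Q = 32.9 / 12.65
Q = 2.6


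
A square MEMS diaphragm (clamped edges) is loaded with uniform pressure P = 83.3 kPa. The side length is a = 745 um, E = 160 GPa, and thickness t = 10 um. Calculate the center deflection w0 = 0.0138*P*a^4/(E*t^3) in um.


Step 1: Convert pressure to compatible units (E is in GPa, so P in GPa).
P = 83.3 kPa = 83.3e-6 GPa
Step 2: Compute numerator: 0.0138 * P * a^4.
a^4 = 745^4 = 308052750625
numerator = 0.0138 * 83.3e-6 * 308052750625 = 3.54119e+05
Step 3: Compute denominator: E * t^3 = 160 * 10^3 = 160000
Step 4: w0 = numerator / denominator = 3.54119e+05 / 160000 = 2.2132 um


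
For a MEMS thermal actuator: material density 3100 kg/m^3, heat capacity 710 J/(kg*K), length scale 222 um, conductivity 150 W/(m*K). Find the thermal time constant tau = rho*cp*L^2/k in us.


Step 1: Convert L to m: L = 222e-6 m
Step 2: L^2 = (222e-6)^2 = 4.9284e-08 m^2
Step 3: tau = 3100 * 710 * 4.9284e-08 / 150 = 7.2316056e-04 s
Step 4: Convert to microseconds (multiply by 1e6).
tau = 723.161 us


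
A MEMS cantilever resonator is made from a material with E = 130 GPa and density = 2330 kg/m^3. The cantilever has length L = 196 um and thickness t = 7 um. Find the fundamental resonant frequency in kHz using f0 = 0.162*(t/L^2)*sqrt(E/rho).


Step 1: Convert units to SI.
t_SI = 7e-6 m, L_SI = 196e-6 m
Step 2: Calculate sqrt(E/rho).
sqrt(130e9 / 2330) = 7469.54 m/s
Step 3: Compute f0.
f0 = 0.162 * 7e-6 / (196e-6)^2 * 7469.54 = 220493.0 Hz = 220.49 kHz


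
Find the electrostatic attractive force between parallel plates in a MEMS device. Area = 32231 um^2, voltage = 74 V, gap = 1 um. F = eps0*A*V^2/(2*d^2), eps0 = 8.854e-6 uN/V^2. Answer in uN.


Step 1: Identify parameters.
eps0 = 8.854e-6 uN/V^2, A = 32231 um^2, V = 74 V, d = 1 um
Step 2: Compute V^2 = 74^2 = 5476
Step 3: Compute d^2 = 1^2 = 1
Step 4: F = 0.5 * 8.854e-6 * 32231 * 5476 / 1
F = 781.352 uN


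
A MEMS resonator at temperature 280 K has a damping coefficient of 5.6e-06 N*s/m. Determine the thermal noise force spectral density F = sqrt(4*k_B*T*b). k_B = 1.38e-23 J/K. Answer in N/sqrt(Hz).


Step 1: Compute 4 * k_B * T * b
= 4 * 1.38e-23 * 280 * 5.6e-06
= 8.6554e-26 N^2/Hz
Step 2: F_noise = sqrt(8.6554e-26)
F_noise = 2.94e-13 N/sqrt(Hz)


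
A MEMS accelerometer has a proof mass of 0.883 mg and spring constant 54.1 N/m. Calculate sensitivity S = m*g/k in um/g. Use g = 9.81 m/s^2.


Step 1: Convert mass: m = 0.883 mg = 8.83e-07 kg
Step 2: S = m * g / k = 8.83e-07 * 9.81 / 54.1
Step 3: S = 1.60e-07 m/g
Step 4: Convert to um/g: S = 0.16 um/g


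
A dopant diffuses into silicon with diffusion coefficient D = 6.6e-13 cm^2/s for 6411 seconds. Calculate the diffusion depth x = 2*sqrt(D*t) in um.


Step 1: Compute D*t = 6.6e-13 * 6411 = 4.23126e-09 cm^2
Step 2: sqrt(D*t) = 6.50481e-05 cm
Step 3: x = 2 * 6.50481e-05 cm = 1.300962e-04 cm
Step 4: Convert to um (1 cm = 1e4 um): x = 1.301 um


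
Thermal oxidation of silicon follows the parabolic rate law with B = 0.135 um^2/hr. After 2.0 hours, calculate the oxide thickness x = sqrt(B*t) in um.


Step 1: Compute B*t = 0.135 * 2.0 = 0.27
Step 2: x = sqrt(0.27)
x = 0.52 um


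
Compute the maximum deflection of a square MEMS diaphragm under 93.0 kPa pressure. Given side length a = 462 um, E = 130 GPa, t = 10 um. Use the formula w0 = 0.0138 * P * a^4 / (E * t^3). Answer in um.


Step 1: Convert pressure to compatible units (E is in GPa, so P in GPa).
P = 93.0 kPa = 93.0e-6 GPa
Step 2: Compute numerator: 0.0138 * P * a^4.
a^4 = 462^4 = 45558341136
numerator = 0.0138 * 93.0e-6 * 45558341136 = 5.84696e+04
Step 3: Compute denominator: E * t^3 = 130 * 10^3 = 130000
Step 4: w0 = numerator / denominator = 5.84696e+04 / 130000 = 0.4498 um


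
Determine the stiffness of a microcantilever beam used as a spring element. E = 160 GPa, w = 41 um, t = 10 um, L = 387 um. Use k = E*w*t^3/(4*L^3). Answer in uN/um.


Step 1: Convert E to consistent units (1 GPa = 1000 uN/um^2).
E = 160 GPa = 160000 uN/um^2
Step 2: Compute t^3 = 10^3 = 1000
Step 3: Compute L^3 = 387^3 = 57960603
Step 4: k = 160000 * 41 * 1000 / (4 * 57960603)
k = 28.2951 uN/um


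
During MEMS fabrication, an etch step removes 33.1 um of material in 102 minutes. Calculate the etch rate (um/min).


Step 1: Etch rate = depth / time
Step 2: rate = 33.1 / 102
rate = 0.325 um/min


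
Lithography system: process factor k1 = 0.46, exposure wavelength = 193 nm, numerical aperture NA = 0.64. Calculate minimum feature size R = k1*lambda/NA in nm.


Step 1: Identify values: k1 = 0.46, lambda = 193 nm, NA = 0.64
Step 2: R = k1 * lambda / NA
R = 0.46 * 193 / 0.64
R = 138.7 nm


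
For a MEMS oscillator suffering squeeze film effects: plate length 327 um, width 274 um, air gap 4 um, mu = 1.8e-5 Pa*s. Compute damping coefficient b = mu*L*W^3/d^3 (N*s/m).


Step 1: Convert to SI.
L = 327e-6 m, W = 274e-6 m, d = 4e-6 m
Step 2: W^3 = (274e-6)^3 = 2.06e-11 m^3
Step 3: d^3 = (4e-6)^3 = 6.40e-17 m^3
Step 4: b = 1.8e-5 * 327e-6 * 2.06e-11 / 6.40e-17
b = 1.89e-03 N*s/m


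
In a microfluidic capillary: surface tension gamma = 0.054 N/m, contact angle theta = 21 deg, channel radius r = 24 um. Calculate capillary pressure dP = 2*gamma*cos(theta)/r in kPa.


Step 1: cos(21 deg) = 0.9336
Step 2: Convert r to m: r = 24e-6 m
Step 3: dP = 2 * 0.054 * 0.9336 / 24e-6 = 4201.2 Pa
Step 4: Convert Pa to kPa (divide by 1000).
dP = 4.2 kPa


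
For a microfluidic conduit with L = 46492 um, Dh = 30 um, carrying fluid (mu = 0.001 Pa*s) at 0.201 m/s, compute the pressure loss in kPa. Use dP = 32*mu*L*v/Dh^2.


Step 1: Convert to SI: L = 46492e-6 m, Dh = 30e-6 m
Step 2: dP = 32 * 0.001 * 46492e-6 * 0.201 / (30e-6)^2
Step 3: dP = 332262.83 Pa
Step 4: Convert to kPa: dP = 332.26 kPa


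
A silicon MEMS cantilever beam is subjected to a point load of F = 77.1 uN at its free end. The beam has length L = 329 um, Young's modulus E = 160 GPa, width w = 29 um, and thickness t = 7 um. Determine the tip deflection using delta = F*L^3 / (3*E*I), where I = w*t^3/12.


Step 1: Calculate the second moment of area.
I = w * t^3 / 12 = 29 * 7^3 / 12 = 828.9167 um^4
Step 2: Convert E to consistent units (1 GPa = 1000 uN/um^2).
E = 160 GPa = 160000 uN/um^2
Step 3: Calculate tip deflection.
delta = F * L^3 / (3 * E * I)
delta = 77.1 * 329^3 / (3 * 160000 * 828.9167)
delta = 6.9006 um


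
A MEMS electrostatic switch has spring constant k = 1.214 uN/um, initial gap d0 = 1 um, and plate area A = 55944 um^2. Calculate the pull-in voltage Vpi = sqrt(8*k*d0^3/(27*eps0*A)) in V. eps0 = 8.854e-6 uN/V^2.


Step 1: Compute numerator: 8 * k * d0^3 = 8 * 1.214 * 1^3 = 9.712
Step 2: Compute denominator: 27 * eps0 * A = 27 * 8.854e-6 * 55944 = 13.373861
Step 3: Vpi = sqrt(9.712 / 13.373861)
Vpi = 0.85 V


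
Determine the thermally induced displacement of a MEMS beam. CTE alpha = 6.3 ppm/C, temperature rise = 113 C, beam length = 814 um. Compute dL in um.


Step 1: Convert CTE: alpha = 6.3 ppm/C = 6.3e-6 /C
Step 2: dL = 6.3e-6 * 113 * 814
dL = 0.5795 um


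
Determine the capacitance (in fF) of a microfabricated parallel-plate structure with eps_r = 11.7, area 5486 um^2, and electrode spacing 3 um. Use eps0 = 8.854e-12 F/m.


Step 1: Convert area to m^2: A = 5486e-12 m^2
Step 2: Convert gap to m: d = 3e-6 m
Step 3: C = eps0 * eps_r * A / d
C = 8.854e-12 * 11.7 * 5486e-12 / 3e-6
Step 4: Convert to fF (multiply by 1e15).
C = 189.43 fF


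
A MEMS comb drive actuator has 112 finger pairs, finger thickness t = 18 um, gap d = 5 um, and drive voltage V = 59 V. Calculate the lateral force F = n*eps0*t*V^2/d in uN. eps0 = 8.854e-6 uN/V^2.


Step 1: Parameters: n=112, eps0=8.854e-6 uN/V^2, t=18 um, V=59 V, d=5 um
Step 2: V^2 = 3481
Step 3: F = 112 * 8.854e-6 * 18 * 3481 / 5
F = 12.427 uN


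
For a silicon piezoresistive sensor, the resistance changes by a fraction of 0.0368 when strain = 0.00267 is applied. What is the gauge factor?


Step 1: Identify values.
dR/R = 0.0368, strain = 0.00267
Step 2: GF = (dR/R) / strain = 0.0368 / 0.00267
GF = 13.8


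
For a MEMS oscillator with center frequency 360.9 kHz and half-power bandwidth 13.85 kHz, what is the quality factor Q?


Step 1: Q = f0 / bandwidth
Step 2: Q = 360.9 / 13.85
Q = 26.1


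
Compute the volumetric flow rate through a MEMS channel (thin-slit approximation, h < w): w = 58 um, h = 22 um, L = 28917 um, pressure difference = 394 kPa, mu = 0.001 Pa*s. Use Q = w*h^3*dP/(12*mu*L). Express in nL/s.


Step 1: Convert all dimensions to SI (meters).
w = 58e-6 m, h = 22e-6 m, L = 28917e-6 m, dP = 394e3 Pa
Step 2: Q = w * h^3 * dP / (12 * mu * L)
Q = 58e-6 * (22e-6)^3 * 394e3 / (12 * 0.001 * 28917e-6) = 7.0122562e-10 m^3/s
Step 3: Convert Q from m^3/s to nL/s (1 m^3 = 1e12 nL, so multiply by 1e12).
Q = 701.226 nL/s


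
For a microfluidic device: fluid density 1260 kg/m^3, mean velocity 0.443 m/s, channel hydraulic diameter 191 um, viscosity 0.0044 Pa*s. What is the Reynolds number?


Step 1: Convert Dh to meters: Dh = 191e-6 m
Step 2: Re = rho * v * Dh / mu
Re = 1260 * 0.443 * 191e-6 / 0.0044
Re = 24.23


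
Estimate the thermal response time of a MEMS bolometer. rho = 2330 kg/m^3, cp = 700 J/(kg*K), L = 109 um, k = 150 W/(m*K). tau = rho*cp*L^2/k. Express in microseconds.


Step 1: Convert L to m: L = 109e-6 m
Step 2: L^2 = (109e-6)^2 = 1.1881e-08 m^2
Step 3: tau = 2330 * 700 * 1.1881e-08 / 150 = 1.2918607e-04 s
Step 4: Convert to microseconds (multiply by 1e6).
tau = 129.186 us


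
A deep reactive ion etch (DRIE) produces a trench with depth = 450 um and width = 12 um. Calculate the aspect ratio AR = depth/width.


Step 1: AR = depth / width
Step 2: AR = 450 / 12
AR = 37.5


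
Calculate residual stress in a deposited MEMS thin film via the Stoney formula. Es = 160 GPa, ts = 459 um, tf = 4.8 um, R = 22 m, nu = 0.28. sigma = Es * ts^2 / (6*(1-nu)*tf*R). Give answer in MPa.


Step 1: Compute numerator: Es * ts^2 = 160 * 459^2 = 33708960 (GPa*um^2)
Step 2: Compute denominator (R in um): 6*(1-nu)*tf*R = 6*0.72*4.8*22e6 = 456192000.0 (um^2)
Step 3: sigma (GPa) = 33708960 / 456192000.0 = 7.3892e-02 GPa
Step 4: Convert to MPa (x1000): sigma = 73.9 MPa


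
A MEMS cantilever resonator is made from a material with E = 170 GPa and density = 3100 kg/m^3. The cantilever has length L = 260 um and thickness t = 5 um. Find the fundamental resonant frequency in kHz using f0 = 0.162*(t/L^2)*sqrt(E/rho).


Step 1: Convert units to SI.
t_SI = 5e-6 m, L_SI = 260e-6 m
Step 2: Calculate sqrt(E/rho).
sqrt(170e9 / 3100) = 7405.32 m/s
Step 3: Compute f0.
f0 = 0.162 * 5e-6 / (260e-6)^2 * 7405.32 = 88732.4 Hz = 88.73 kHz


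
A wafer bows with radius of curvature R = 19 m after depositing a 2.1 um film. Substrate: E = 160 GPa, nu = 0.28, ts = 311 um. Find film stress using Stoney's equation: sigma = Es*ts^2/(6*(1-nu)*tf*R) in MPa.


Step 1: Compute numerator: Es * ts^2 = 160 * 311^2 = 15475360 (GPa*um^2)
Step 2: Compute denominator (R in um): 6*(1-nu)*tf*R = 6*0.72*2.1*19e6 = 172368000.0 (um^2)
Step 3: sigma (GPa) = 15475360 / 172368000.0 = 8.9781e-02 GPa
Step 4: Convert to MPa (x1000): sigma = 89.8 MPa


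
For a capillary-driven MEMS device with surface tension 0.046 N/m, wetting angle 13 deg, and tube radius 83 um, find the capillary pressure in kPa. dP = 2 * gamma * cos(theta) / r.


Step 1: cos(13 deg) = 0.9744
Step 2: Convert r to m: r = 83e-6 m
Step 3: dP = 2 * 0.046 * 0.9744 / 83e-6 = 1080.1 Pa
Step 4: Convert Pa to kPa (divide by 1000).
dP = 1.08 kPa


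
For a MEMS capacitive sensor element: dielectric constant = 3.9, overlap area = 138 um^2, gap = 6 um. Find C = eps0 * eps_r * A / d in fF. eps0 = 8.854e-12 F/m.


Step 1: Convert area to m^2: A = 138e-12 m^2
Step 2: Convert gap to m: d = 6e-6 m
Step 3: C = eps0 * eps_r * A / d
C = 8.854e-12 * 3.9 * 138e-12 / 6e-6
Step 4: Convert to fF (multiply by 1e15).
C = 0.79 fF


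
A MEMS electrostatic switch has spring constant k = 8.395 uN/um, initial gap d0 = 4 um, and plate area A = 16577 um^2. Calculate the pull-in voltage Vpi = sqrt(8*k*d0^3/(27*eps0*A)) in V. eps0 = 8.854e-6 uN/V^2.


Step 1: Compute numerator: 8 * k * d0^3 = 8 * 8.395 * 4^3 = 4298.24
Step 2: Compute denominator: 27 * eps0 * A = 27 * 8.854e-6 * 16577 = 3.962864
Step 3: Vpi = sqrt(4298.24 / 3.962864)
Vpi = 32.93 V


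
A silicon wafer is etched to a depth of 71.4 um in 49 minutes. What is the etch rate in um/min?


Step 1: Etch rate = depth / time
Step 2: rate = 71.4 / 49
rate = 1.457 um/min


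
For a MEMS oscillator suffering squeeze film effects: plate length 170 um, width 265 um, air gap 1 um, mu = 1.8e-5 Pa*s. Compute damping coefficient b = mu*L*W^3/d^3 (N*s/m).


Step 1: Convert to SI.
L = 170e-6 m, W = 265e-6 m, d = 1e-6 m
Step 2: W^3 = (265e-6)^3 = 1.86e-11 m^3
Step 3: d^3 = (1e-6)^3 = 1.00e-18 m^3
Step 4: b = 1.8e-5 * 170e-6 * 1.86e-11 / 1.00e-18
b = 5.69e-02 N*s/m


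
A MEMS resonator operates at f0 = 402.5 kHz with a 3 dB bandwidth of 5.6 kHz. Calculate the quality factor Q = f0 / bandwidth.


Step 1: Q = f0 / bandwidth
Step 2: Q = 402.5 / 5.6
Q = 71.9


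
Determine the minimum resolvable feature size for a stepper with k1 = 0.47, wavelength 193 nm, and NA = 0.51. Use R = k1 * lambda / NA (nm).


Step 1: Identify values: k1 = 0.47, lambda = 193 nm, NA = 0.51
Step 2: R = k1 * lambda / NA
R = 0.47 * 193 / 0.51
R = 177.9 nm


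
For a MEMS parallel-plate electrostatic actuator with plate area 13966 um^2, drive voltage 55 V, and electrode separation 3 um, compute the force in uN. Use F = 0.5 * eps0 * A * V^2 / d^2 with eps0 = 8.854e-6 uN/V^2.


Step 1: Identify parameters.
eps0 = 8.854e-6 uN/V^2, A = 13966 um^2, V = 55 V, d = 3 um
Step 2: Compute V^2 = 55^2 = 3025
Step 3: Compute d^2 = 3^2 = 9
Step 4: F = 0.5 * 8.854e-6 * 13966 * 3025 / 9
F = 20.781 uN


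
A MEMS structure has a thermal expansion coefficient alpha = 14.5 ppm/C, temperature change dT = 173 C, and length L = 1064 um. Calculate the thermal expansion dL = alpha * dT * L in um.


Step 1: Convert CTE: alpha = 14.5 ppm/C = 14.5e-6 /C
Step 2: dL = 14.5e-6 * 173 * 1064
dL = 2.669 um


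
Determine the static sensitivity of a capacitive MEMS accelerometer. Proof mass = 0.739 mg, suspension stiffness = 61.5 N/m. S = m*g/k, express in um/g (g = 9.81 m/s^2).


Step 1: Convert mass: m = 0.739 mg = 7.39e-07 kg
Step 2: S = m * g / k = 7.39e-07 * 9.81 / 61.5
Step 3: S = 1.18e-07 m/g
Step 4: Convert to um/g: S = 0.118 um/g


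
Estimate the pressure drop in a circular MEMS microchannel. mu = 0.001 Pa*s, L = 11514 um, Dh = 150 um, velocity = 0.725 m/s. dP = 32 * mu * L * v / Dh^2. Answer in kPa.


Step 1: Convert to SI: L = 11514e-6 m, Dh = 150e-6 m
Step 2: dP = 32 * 0.001 * 11514e-6 * 0.725 / (150e-6)^2
Step 3: dP = 11872.21 Pa
Step 4: Convert to kPa: dP = 11.87 kPa


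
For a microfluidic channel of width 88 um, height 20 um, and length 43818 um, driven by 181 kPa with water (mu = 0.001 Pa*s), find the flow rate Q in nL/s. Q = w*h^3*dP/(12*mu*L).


Step 1: Convert all dimensions to SI (meters).
w = 88e-6 m, h = 20e-6 m, L = 43818e-6 m, dP = 181e3 Pa
Step 2: Q = w * h^3 * dP / (12 * mu * L)
Q = 88e-6 * (20e-6)^3 * 181e3 / (12 * 0.001 * 43818e-6) = 2.4233572e-10 m^3/s
Step 3: Convert Q from m^3/s to nL/s (1 m^3 = 1e12 nL, so multiply by 1e12).
Q = 242.336 nL/s


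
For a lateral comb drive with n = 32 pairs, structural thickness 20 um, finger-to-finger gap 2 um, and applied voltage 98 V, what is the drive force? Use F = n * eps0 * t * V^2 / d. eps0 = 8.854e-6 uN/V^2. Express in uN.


Step 1: Parameters: n=32, eps0=8.854e-6 uN/V^2, t=20 um, V=98 V, d=2 um
Step 2: V^2 = 9604
Step 3: F = 32 * 8.854e-6 * 20 * 9604 / 2
F = 27.211 uN


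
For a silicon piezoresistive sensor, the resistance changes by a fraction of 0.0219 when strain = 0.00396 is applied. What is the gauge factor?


Step 1: Identify values.
dR/R = 0.0219, strain = 0.00396
Step 2: GF = (dR/R) / strain = 0.0219 / 0.00396
GF = 5.5


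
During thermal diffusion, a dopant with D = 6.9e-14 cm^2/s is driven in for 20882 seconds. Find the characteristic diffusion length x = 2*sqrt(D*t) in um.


Step 1: Compute D*t = 6.9e-14 * 20882 = 1.440858e-09 cm^2
Step 2: sqrt(D*t) = 3.7959e-05 cm
Step 3: x = 2 * 3.7959e-05 cm = 7.5918e-05 cm
Step 4: Convert to um (1 cm = 1e4 um): x = 0.759 um


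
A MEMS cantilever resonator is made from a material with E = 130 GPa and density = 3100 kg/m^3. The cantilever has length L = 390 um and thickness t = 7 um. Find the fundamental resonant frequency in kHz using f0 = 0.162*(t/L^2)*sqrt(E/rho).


Step 1: Convert units to SI.
t_SI = 7e-6 m, L_SI = 390e-6 m
Step 2: Calculate sqrt(E/rho).
sqrt(130e9 / 3100) = 6475.76 m/s
Step 3: Compute f0.
f0 = 0.162 * 7e-6 / (390e-6)^2 * 6475.76 = 48280.8 Hz = 48.28 kHz


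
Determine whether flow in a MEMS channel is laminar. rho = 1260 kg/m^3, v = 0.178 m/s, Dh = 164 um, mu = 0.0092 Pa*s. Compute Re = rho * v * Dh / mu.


Step 1: Convert Dh to meters: Dh = 164e-6 m
Step 2: Re = rho * v * Dh / mu
Re = 1260 * 0.178 * 164e-6 / 0.0092
Re = 3.998
Since Re = 3.998 is below ~2300, the flow is laminar.


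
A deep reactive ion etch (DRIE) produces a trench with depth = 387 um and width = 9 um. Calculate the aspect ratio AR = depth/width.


Step 1: AR = depth / width
Step 2: AR = 387 / 9
AR = 43.0


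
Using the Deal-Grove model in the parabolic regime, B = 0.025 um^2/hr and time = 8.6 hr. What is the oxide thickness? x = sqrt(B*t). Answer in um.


Step 1: Compute B*t = 0.025 * 8.6 = 0.215
Step 2: x = sqrt(0.215)
x = 0.464 um


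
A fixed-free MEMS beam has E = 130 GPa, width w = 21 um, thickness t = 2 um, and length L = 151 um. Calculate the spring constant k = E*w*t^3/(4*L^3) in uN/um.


Step 1: Convert E to consistent units (1 GPa = 1000 uN/um^2).
E = 130 GPa = 130000 uN/um^2
Step 2: Compute t^3 = 2^3 = 8
Step 3: Compute L^3 = 151^3 = 3442951
Step 4: k = 130000 * 21 * 8 / (4 * 3442951)
k = 1.5858 uN/um


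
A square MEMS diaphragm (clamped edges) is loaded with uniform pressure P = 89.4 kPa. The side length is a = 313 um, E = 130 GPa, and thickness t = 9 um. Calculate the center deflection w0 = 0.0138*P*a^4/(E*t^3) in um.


Step 1: Convert pressure to compatible units (E is in GPa, so P in GPa).
P = 89.4 kPa = 89.4e-6 GPa
Step 2: Compute numerator: 0.0138 * P * a^4.
a^4 = 313^4 = 9597924961
numerator = 0.0138 * 89.4e-6 * 9597924961 = 1.18412e+04
Step 3: Compute denominator: E * t^3 = 130 * 9^3 = 94770
Step 4: w0 = numerator / denominator = 1.18412e+04 / 94770 = 0.1249 um


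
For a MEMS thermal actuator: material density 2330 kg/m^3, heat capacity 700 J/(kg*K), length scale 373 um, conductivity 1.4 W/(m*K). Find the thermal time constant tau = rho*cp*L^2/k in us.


Step 1: Convert L to m: L = 373e-6 m
Step 2: L^2 = (373e-6)^2 = 1.39129e-07 m^2
Step 3: tau = 2330 * 700 * 1.39129e-07 / 1.4 = 1.62085285e-01 s
Step 4: Convert to microseconds (multiply by 1e6).
tau = 162085.285 us


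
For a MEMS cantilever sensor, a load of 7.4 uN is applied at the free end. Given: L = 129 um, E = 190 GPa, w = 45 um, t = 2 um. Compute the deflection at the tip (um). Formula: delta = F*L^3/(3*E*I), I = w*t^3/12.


Step 1: Calculate the second moment of area.
I = w * t^3 / 12 = 45 * 2^3 / 12 = 30.0 um^4
Step 2: Convert E to consistent units (1 GPa = 1000 uN/um^2).
E = 190 GPa = 190000 uN/um^2
Step 3: Calculate tip deflection.
delta = F * L^3 / (3 * E * I)
delta = 7.4 * 129^3 / (3 * 190000 * 30.0)
delta = 0.929 um


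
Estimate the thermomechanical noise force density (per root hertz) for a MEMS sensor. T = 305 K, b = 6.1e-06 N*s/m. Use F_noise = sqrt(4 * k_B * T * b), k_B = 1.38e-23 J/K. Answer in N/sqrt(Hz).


Step 1: Compute 4 * k_B * T * b
= 4 * 1.38e-23 * 305 * 6.1e-06
= 1.0270e-25 N^2/Hz
Step 2: F_noise = sqrt(1.0270e-25)
F_noise = 3.20e-13 N/sqrt(Hz)


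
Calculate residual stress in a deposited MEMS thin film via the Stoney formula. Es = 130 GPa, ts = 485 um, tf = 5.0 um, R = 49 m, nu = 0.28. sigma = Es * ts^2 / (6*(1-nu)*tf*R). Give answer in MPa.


Step 1: Compute numerator: Es * ts^2 = 130 * 485^2 = 30579250 (GPa*um^2)
Step 2: Compute denominator (R in um): 6*(1-nu)*tf*R = 6*0.72*5.0*49e6 = 1058400000.0 (um^2)
Step 3: sigma (GPa) = 30579250 / 1058400000.0 = 2.8892e-02 GPa
Step 4: Convert to MPa (x1000): sigma = 28.9 MPa


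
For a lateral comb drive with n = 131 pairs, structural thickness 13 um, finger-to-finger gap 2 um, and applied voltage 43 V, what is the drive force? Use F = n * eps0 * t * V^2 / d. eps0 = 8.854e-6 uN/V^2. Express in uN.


Step 1: Parameters: n=131, eps0=8.854e-6 uN/V^2, t=13 um, V=43 V, d=2 um
Step 2: V^2 = 1849
Step 3: F = 131 * 8.854e-6 * 13 * 1849 / 2
F = 13.94 uN


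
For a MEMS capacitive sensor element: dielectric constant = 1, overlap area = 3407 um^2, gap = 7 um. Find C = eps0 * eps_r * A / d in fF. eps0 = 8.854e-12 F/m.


Step 1: Convert area to m^2: A = 3407e-12 m^2
Step 2: Convert gap to m: d = 7e-6 m
Step 3: C = eps0 * eps_r * A / d
C = 8.854e-12 * 1 * 3407e-12 / 7e-6
Step 4: Convert to fF (multiply by 1e15).
C = 4.31 fF


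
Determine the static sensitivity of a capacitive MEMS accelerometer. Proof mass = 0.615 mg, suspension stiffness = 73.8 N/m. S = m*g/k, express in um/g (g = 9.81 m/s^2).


Step 1: Convert mass: m = 0.615 mg = 6.15e-07 kg
Step 2: S = m * g / k = 6.15e-07 * 9.81 / 73.8
Step 3: S = 8.18e-08 m/g
Step 4: Convert to um/g: S = 0.082 um/g


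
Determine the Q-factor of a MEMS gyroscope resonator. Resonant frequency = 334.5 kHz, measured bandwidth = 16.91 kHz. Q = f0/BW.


Step 1: Q = f0 / bandwidth
Step 2: Q = 334.5 / 16.91
Q = 19.8


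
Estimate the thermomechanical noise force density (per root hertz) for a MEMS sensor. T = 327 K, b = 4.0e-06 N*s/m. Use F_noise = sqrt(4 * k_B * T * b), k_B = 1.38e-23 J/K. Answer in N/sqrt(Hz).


Step 1: Compute 4 * k_B * T * b
= 4 * 1.38e-23 * 327 * 4.0e-06
= 7.2202e-26 N^2/Hz
Step 2: F_noise = sqrt(7.2202e-26)
F_noise = 2.69e-13 N/sqrt(Hz)


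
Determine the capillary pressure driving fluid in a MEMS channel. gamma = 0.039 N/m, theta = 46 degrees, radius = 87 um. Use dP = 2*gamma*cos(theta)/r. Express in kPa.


Step 1: cos(46 deg) = 0.6947
Step 2: Convert r to m: r = 87e-6 m
Step 3: dP = 2 * 0.039 * 0.6947 / 87e-6 = 622.8 Pa
Step 4: Convert Pa to kPa (divide by 1000).
dP = 0.62 kPa


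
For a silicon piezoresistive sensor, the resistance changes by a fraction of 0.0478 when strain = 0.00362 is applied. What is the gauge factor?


Step 1: Identify values.
dR/R = 0.0478, strain = 0.00362
Step 2: GF = (dR/R) / strain = 0.0478 / 0.00362
GF = 13.2


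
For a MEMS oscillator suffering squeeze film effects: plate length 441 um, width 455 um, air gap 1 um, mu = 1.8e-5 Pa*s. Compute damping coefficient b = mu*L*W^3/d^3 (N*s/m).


Step 1: Convert to SI.
L = 441e-6 m, W = 455e-6 m, d = 1e-6 m
Step 2: W^3 = (455e-6)^3 = 9.42e-11 m^3
Step 3: d^3 = (1e-6)^3 = 1.00e-18 m^3
Step 4: b = 1.8e-5 * 441e-6 * 9.42e-11 / 1.00e-18
b = 7.48e-01 N*s/m


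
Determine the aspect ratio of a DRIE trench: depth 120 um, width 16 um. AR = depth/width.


Step 1: AR = depth / width
Step 2: AR = 120 / 16
AR = 7.5


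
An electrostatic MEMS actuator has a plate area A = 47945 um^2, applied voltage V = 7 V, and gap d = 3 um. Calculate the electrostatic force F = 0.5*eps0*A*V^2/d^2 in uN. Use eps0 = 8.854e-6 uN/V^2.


Step 1: Identify parameters.
eps0 = 8.854e-6 uN/V^2, A = 47945 um^2, V = 7 V, d = 3 um
Step 2: Compute V^2 = 7^2 = 49
Step 3: Compute d^2 = 3^2 = 9
Step 4: F = 0.5 * 8.854e-6 * 47945 * 49 / 9
F = 1.156 uN


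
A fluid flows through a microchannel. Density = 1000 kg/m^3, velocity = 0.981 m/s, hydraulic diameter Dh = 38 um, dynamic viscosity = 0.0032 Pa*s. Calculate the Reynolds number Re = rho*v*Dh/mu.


Step 1: Convert Dh to meters: Dh = 38e-6 m
Step 2: Re = rho * v * Dh / mu
Re = 1000 * 0.981 * 38e-6 / 0.0032
Re = 11.649


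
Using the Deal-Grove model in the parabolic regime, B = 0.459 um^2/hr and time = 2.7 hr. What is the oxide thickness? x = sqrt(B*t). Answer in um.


Step 1: Compute B*t = 0.459 * 2.7 = 1.2393
Step 2: x = sqrt(1.2393)
x = 1.113 um


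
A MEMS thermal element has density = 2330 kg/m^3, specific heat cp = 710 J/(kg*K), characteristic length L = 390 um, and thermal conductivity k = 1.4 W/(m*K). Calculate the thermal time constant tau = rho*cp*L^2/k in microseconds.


Step 1: Convert L to m: L = 390e-6 m
Step 2: L^2 = (390e-6)^2 = 1.521e-07 m^2
Step 3: tau = 2330 * 710 * 1.521e-07 / 1.4 = 1.7972787857e-01 s
Step 4: Convert to microseconds (multiply by 1e6).
tau = 179727.879 us


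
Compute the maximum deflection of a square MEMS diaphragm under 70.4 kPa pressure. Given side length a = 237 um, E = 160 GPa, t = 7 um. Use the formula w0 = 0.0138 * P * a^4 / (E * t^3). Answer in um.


Step 1: Convert pressure to compatible units (E is in GPa, so P in GPa).
P = 70.4 kPa = 70.4e-6 GPa
Step 2: Compute numerator: 0.0138 * P * a^4.
a^4 = 237^4 = 3154956561
numerator = 0.0138 * 70.4e-6 * 3154956561 = 3.0651e+03
Step 3: Compute denominator: E * t^3 = 160 * 7^3 = 54880
Step 4: w0 = numerator / denominator = 3.0651e+03 / 54880 = 0.0559 um


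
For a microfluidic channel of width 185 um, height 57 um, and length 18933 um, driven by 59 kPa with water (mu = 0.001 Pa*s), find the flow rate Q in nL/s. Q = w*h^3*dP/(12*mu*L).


Step 1: Convert all dimensions to SI (meters).
w = 185e-6 m, h = 57e-6 m, L = 18933e-6 m, dP = 59e3 Pa
Step 2: Q = w * h^3 * dP / (12 * mu * L)
Q = 185e-6 * (57e-6)^3 * 59e3 / (12 * 0.001 * 18933e-6) = 8.89708267e-09 m^3/s
Step 3: Convert Q from m^3/s to nL/s (1 m^3 = 1e12 nL, so multiply by 1e12).
Q = 8897.083 nL/s


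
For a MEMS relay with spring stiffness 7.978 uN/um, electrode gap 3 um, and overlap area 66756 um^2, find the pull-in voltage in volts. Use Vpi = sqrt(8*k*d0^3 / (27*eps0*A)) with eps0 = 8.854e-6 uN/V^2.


Step 1: Compute numerator: 8 * k * d0^3 = 8 * 7.978 * 3^3 = 1723.248
Step 2: Compute denominator: 27 * eps0 * A = 27 * 8.854e-6 * 66756 = 15.958556
Step 3: Vpi = sqrt(1723.248 / 15.958556)
Vpi = 10.39 V
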